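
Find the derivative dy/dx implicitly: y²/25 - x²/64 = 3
Take d/dx of both sides. Since y is implicitly a function of x, the chain rule attaches a y' = dy/dx factor whenever we differentiate through y.

Set F(x, y) = (left side) − (right side), so the curve is F = 0. Differentiating each term of F:
  d/dx[-x^2/64] = -x/32
  d/dx[y^2/25] = 2y·y'/25
  d/dx[-3] = 0

Collecting, the y'-free part is the partial derivative in x and the y' coefficient is the partial derivative in y:
  ∂F/∂x = -x/32
  ∂F/∂y = 2y/25

so d/dx[F(x, y(x))] = ∂F/∂x + (∂F/∂y)·y' = 0. Rearranging,
  dy/dx = -(∂F/∂x)/(∂F/∂y) = -(-x/32)/(2y/25) = 25x/(64y)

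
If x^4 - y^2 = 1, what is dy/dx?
Apply d/dx to both sides, remembering that y depends on x. Each occurrence of y therefore brings in a y' = dy/dx via the chain rule.

With F(x, y) equal to the left-hand side minus the right, differentiate F term by term:
  d/dx[x^4] = 4x^3
  d/dx[-y^2] = -2y·y'
  d/dx[-1] = 0
Adding these up, d/dx[F] = 0 becomes
  (4x^3) + (-2y)·y' = 0,
so isolating y',
  dy/dx = -(4x^3)/(-2y) = 2x^3/y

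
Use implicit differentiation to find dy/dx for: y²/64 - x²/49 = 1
Differentiate the relation implicitly: treat y = y(x) and apply the chain rule, so every y-derivative picks up a y' = dy/dx factor.

With everything moved to the left-hand side, differentiate term by term:
  d/dx[-x^2/49] = -2x/49
  d/dx[y^2/64] = y·y'/32
  d/dx[-1] = 0

Separating the contributions that come from x directly and those that come through y:
  without y':      -2x/49
  multiplying y':  y/32

so (-2x/49) + (y/32)·y' = 0, and therefore
  dy/dx = -(-2x/49)/(y/32) = 64x/(49y)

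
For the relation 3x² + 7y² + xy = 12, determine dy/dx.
Differentiate the relation implicitly: treat y = y(x) and apply the chain rule, so every y-derivative picks up a y' = dy/dx factor.

With everything moved to the left-hand side, differentiate term by term:
  d/dx[3x^2] = 6x
  d/dx[xy] = x·y' + y
  d/dx[7y^2] = 14y·y'
  d/dx[-12] = 0

Separating the contributions that come from x directly and those that come through y:
  without y':      6x + y
  multiplying y':  x + 14y

so (6x + y) + (x + 14y)·y' = 0, and therefore
  dy/dx = -(6x + y)/(x + 14y) = (-6x - y)/(x + 14y)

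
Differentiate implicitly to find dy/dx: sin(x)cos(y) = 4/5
Differentiate both sides with respect to x, treating y as y(x). By the chain rule, any term containing y contributes a factor of y' = dy/dx when we differentiate it.

Move every term to one side and write the relation as F(x, y) = 0. Term by term,
  d/dx[sin(x)·cos(y)] = -y'·sin(x)·sin(y) + cos(x)·cos(y)
  d/dx[-4/5] = 0

The pieces without y' make up ∂F/∂x and the coefficient of y' is ∂F/∂y:
  ∂F/∂x = cos(x)·cos(y),
  ∂F/∂y = -sin(x)·sin(y).

Since d/dx[F] = ∂F/∂x + (∂F/∂y)·y' = 0, solve for y':
  (∂F/∂y)·y' = -∂F/∂x
  dy/dx = -(∂F/∂x)/(∂F/∂y) = -(cos(x)·cos(y))/(-sin(x)·sin(y)) = 1/(tan(x)·tan(y))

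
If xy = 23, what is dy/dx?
Apply d/dx to both sides, remembering that y depends on x. Each occurrence of y therefore brings in a y' = dy/dx via the chain rule.

With F(x, y) equal to the left-hand side minus the right, differentiate F term by term:
  d/dx[xy] = x·y' + y
  d/dx[-23] = 0
Adding these up, d/dx[F] = 0 becomes
  (y) + (x)·y' = 0,
so isolating y',
  dy/dx = -(y)/(x) = -y/x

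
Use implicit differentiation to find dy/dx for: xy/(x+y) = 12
Differentiate both sides with respect to x, treating y as y(x). By the chain rule, any term containing y contributes a factor of y' = dy/dx when we differentiate it.

Move every term to one side and write the relation as F(x, y) = 0. Term by term,
  d/dx[xy/(x + y)] = xy(-y' - 1)/(x + y)^2 + x·y'/(x + y) + y/(x + y)
  d/dx[-12] = 0

The pieces without y' make up ∂F/∂x and the coefficient of y' is ∂F/∂y:
  ∂F/∂x = -xy/(x + y)^2 + y/(x + y),
  ∂F/∂y = -xy/(x + y)^2 + x/(x + y).

Since d/dx[F] = ∂F/∂x + (∂F/∂y)·y' = 0, solve for y':
  (∂F/∂y)·y' = -∂F/∂x
  dy/dx = -(∂F/∂x)/(∂F/∂y) = -(-xy/(x + y)^2 + y/(x + y))/(-xy/(x + y)^2 + x/(x + y))
        = -(y^2/(x + y)^2)/(x^2/(x + y)^2) = -y^2/x^2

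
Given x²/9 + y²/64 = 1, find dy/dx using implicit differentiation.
Differentiate the relation implicitly: treat y = y(x) and apply the chain rule, so every y-derivative picks up a y' = dy/dx factor.

With everything moved to the left-hand side, differentiate term by term:
  d/dx[x^2/9] = 2x/9
  d/dx[y^2/64] = y·y'/32
  d/dx[-1] = 0

Separating the contributions that come from x directly and those that come through y:
  without y':      2x/9
  multiplying y':  y/32

so (2x/9) + (y/32)·y' = 0, and therefore
  dy/dx = -(2x/9)/(y/32) = -64x/(9y)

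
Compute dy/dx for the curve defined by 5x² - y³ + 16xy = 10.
Differentiate both sides with respect to x, treating y as y(x). By the chain rule, any term containing y contributes a factor of y' = dy/dx when we differentiate it.

Move every term to one side and write the relation as F(x, y) = 0. Term by term,
  d/dx[5x^2] = 10x
  d/dx[16xy] = 16x·y' + 16y
  d/dx[-y^3] = -3y^2·y'
  d/dx[-10] = 0

The pieces without y' make up ∂F/∂x and the coefficient of y' is ∂F/∂y:
  ∂F/∂x = 10x + 16y,
  ∂F/∂y = 16x - 3y^2.

Since d/dx[F] = ∂F/∂x + (∂F/∂y)·y' = 0, solve for y':
  (∂F/∂y)·y' = -∂F/∂x
  dy/dx = -(∂F/∂x)/(∂F/∂y) = -(10x + 16y)/(16x - 3y^2) = 2(-5x - 8y)/(16x - 3y^2)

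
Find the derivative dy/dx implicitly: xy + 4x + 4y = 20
Apply d/dx to both sides, remembering that y depends on x. Each occurrence of y therefore brings in a y' = dy/dx via the chain rule.

With F(x, y) equal to the left-hand side minus the right, differentiate F term by term:
  d/dx[xy] = x·y' + y
  d/dx[4x] = 4
  d/dx[4y] = 4·y'
  d/dx[-20] = 0
Adding these up, d/dx[F] = 0 becomes
  (y + 4) + (x + 4)·y' = 0,
so isolating y',
  dy/dx = -(y + 4)/(x + 4) = (-y - 4)/(x + 4)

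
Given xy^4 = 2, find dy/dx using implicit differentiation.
Differentiate both sides with respect to x, treating y as y(x). By the chain rule, any term containing y contributes a factor of y' = dy/dx when we differentiate it.

Move every term to one side and write the relation as F(x, y) = 0. Term by term,
  d/dx[xy^4] = 4xy^3·y' + y^4
  d/dx[-2] = 0

The pieces without y' make up ∂F/∂x and the coefficient of y' is ∂F/∂y:
  ∂F/∂x = y^4,
  ∂F/∂y = 4xy^3.

Since d/dx[F] = ∂F/∂x + (∂F/∂y)·y' = 0, solve for y':
  (∂F/∂y)·y' = -∂F/∂x
  dy/dx = -(∂F/∂x)/(∂F/∂y) = -(y^4)/(4xy^3) = -y/(4x)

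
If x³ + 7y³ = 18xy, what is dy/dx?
Take d/dx of both sides. Since y is implicitly a function of x, the chain rule attaches a y' = dy/dx factor whenever we differentiate through y.

Set F(x, y) = (left side) − (right side), so the curve is F = 0. Differentiating each term of F:
  d/dx[x^3] = 3x^2
  d/dx[-18xy] = -18x·y' - 18y
  d/dx[7y^3] = 21y^2·y'

Collecting, the y'-free part is the partial derivative in x and the y' coefficient is the partial derivative in y:
  ∂F/∂x = 3x^2 - 18y
  ∂F/∂y = -18x + 21y^2

so d/dx[F(x, y(x))] = ∂F/∂x + (∂F/∂y)·y' = 0. Rearranging,
  dy/dx = -(∂F/∂x)/(∂F/∂y) = -(3x^2 - 18y)/(-18x + 21y^2) = (x^2 - 6y)/(6x - 7y^2)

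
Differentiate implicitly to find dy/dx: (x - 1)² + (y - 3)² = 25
Apply d/dx to both sides, remembering that y depends on x. Each occurrence of y therefore brings in a y' = dy/dx via the chain rule.

With F(x, y) equal to the left-hand side minus the right, differentiate F term by term:
  d/dx[(x - 1)^2] = 2x - 2
  d/dx[(y - 3)^2] = 2·y'(y - 3)
  d/dx[-25] = 0
Adding these up, d/dx[F] = 0 becomes
  (2x - 2) + (2y - 6)·y' = 0,
so isolating y',
  dy/dx = -(2x - 2)/(2y - 6) = (1 - x)/(y - 3)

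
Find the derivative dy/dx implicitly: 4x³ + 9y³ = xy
Differentiate both sides with respect to x, treating y as y(x). By the chain rule, any term containing y contributes a factor of y' = dy/dx when we differentiate it.

Move every term to one side and write the relation as F(x, y) = 0. Term by term,
  d/dx[4x^3] = 12x^2
  d/dx[-xy] = -x·y' - y
  d/dx[9y^3] = 27y^2·y'

The pieces without y' make up ∂F/∂x and the coefficient of y' is ∂F/∂y:
  ∂F/∂x = 12x^2 - y,
  ∂F/∂y = -x + 27y^2.

Since d/dx[F] = ∂F/∂x + (∂F/∂y)·y' = 0, solve for y':
  (∂F/∂y)·y' = -∂F/∂x
  dy/dx = -(∂F/∂x)/(∂F/∂y) = -(12x^2 - y)/(-x + 27y^2) = (12x^2 - y)/(x - 27y^2)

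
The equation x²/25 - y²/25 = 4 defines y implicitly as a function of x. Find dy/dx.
Take d/dx of both sides. Since y is implicitly a function of x, the chain rule attaches a y' = dy/dx factor whenever we differentiate through y.

Set F(x, y) = (left side) − (right side), so the curve is F = 0. Differentiating each term of F:
  d/dx[x^2/25] = 2x/25
  d/dx[-y^2/25] = -2y·y'/25
  d/dx[-4] = 0

Collecting, the y'-free part is the partial derivative in x and the y' coefficient is the partial derivative in y:
  ∂F/∂x = 2x/25
  ∂F/∂y = -2y/25

so d/dx[F(x, y(x))] = ∂F/∂x + (∂F/∂y)·y' = 0. Rearranging,
  dy/dx = -(∂F/∂x)/(∂F/∂y) = -(2x/25)/(-2y/25) = x/y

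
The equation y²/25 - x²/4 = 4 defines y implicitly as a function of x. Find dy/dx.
Take d/dx of both sides. Since y is implicitly a function of x, the chain rule attaches a y' = dy/dx factor whenever we differentiate through y.

Set F(x, y) = (left side) − (right side), so the curve is F = 0. Differentiating each term of F:
  d/dx[-x^2/4] = -x/2
  d/dx[y^2/25] = 2y·y'/25
  d/dx[-4] = 0

Collecting, the y'-free part is the partial derivative in x and the y' coefficient is the partial derivative in y:
  ∂F/∂x = -x/2
  ∂F/∂y = 2y/25

so d/dx[F(x, y(x))] = ∂F/∂x + (∂F/∂y)·y' = 0. Rearranging,
  dy/dx = -(∂F/∂x)/(∂F/∂y) = -(-x/2)/(2y/25) = 25x/(4y)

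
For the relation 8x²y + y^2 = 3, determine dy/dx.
Take d/dx of both sides. Since y is implicitly a function of x, the chain rule attaches a y' = dy/dx factor whenever we differentiate through y.

Set F(x, y) = (left side) − (right side), so the curve is F = 0. Differentiating each term of F:
  d/dx[8x^2y] = 8x^2·y' + 16xy
  d/dx[y^2] = 2y·y'
  d/dx[-3] = 0

Collecting, the y'-free part is the partial derivative in x and the y' coefficient is the partial derivative in y:
  ∂F/∂x = 16xy
  ∂F/∂y = 8x^2 + 2y

so d/dx[F(x, y(x))] = ∂F/∂x + (∂F/∂y)·y' = 0. Rearranging,
  dy/dx = -(∂F/∂x)/(∂F/∂y) = -(16xy)/(8x^2 + 2y) = -8xy/(4x^2 + y)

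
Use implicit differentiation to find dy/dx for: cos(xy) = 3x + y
Differentiate the relation implicitly: treat y = y(x) and apply the chain rule, so every y-derivative picks up a y' = dy/dx factor.

With everything moved to the left-hand side, differentiate term by term:
  d/dx[-3x] = -3
  d/dx[-y] = -y'
  d/dx[cos(xy)] = -(x·y' + y)·sin(xy)

Separating the contributions that come from x directly and those that come through y:
  without y':      -y·sin(xy) - 3
  multiplying y':  -x·sin(xy) - 1

so (-y·sin(xy) - 3) + (-x·sin(xy) - 1)·y' = 0, and therefore
  dy/dx = -(-y·sin(xy) - 3)/(-x·sin(xy) - 1) = -(y·sin(xy) + 3)/(x·sin(xy) + 1)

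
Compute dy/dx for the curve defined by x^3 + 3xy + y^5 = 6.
Differentiate both sides with respect to x, treating y as y(x). By the chain rule, any term containing y contributes a factor of y' = dy/dx when we differentiate it.

Move every term to one side and write the relation as F(x, y) = 0. Term by term,
  d/dx[x^3] = 3x^2
  d/dx[3xy] = 3x·y' + 3y
  d/dx[y^5] = 5y^4·y'
  d/dx[-6] = 0

The pieces without y' make up ∂F/∂x and the coefficient of y' is ∂F/∂y:
  ∂F/∂x = 3x^2 + 3y,
  ∂F/∂y = 3x + 5y^4.

Since d/dx[F] = ∂F/∂x + (∂F/∂y)·y' = 0, solve for y':
  (∂F/∂y)·y' = -∂F/∂x
  dy/dx = -(∂F/∂x)/(∂F/∂y) = -(3x^2 + 3y)/(3x + 5y^4) = 3(-x^2 - y)/(3x + 5y^4)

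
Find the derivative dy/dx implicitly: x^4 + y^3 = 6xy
Differentiate both sides with respect to x, treating y as y(x). By the chain rule, any term containing y contributes a factor of y' = dy/dx when we differentiate it.

Move every term to one side and write the relation as F(x, y) = 0. Term by term,
  d/dx[x^4] = 4x^3
  d/dx[-6xy] = -6x·y' - 6y
  d/dx[y^3] = 3y^2·y'

The pieces without y' make up ∂F/∂x and the coefficient of y' is ∂F/∂y:
  ∂F/∂x = 4x^3 - 6y,
  ∂F/∂y = -6x + 3y^2.

Since d/dx[F] = ∂F/∂x + (∂F/∂y)·y' = 0, solve for y':
  (∂F/∂y)·y' = -∂F/∂x
  dy/dx = -(∂F/∂x)/(∂F/∂y) = -(4x^3 - 6y)/(-6x + 3y^2) = 2(2x^3 - 3y)/(3(2x - y^2))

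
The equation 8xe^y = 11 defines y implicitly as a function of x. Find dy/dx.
Differentiate the relation implicitly: treat y = y(x) and apply the chain rule, so every y-derivative picks up a y' = dy/dx factor.

With everything moved to the left-hand side, differentiate term by term:
  d/dx[8x·e^(y)] = 8x·y'·e^(y) + 8e^(y)
  d/dx[-11] = 0

Separating the contributions that come from x directly and those that come through y:
  without y':      8e^(y)
  multiplying y':  8x·e^(y)

so (8e^(y)) + (8x·e^(y))·y' = 0, and therefore
  dy/dx = -(8e^(y))/(8x·e^(y)) = -1/x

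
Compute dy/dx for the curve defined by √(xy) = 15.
Apply d/dx to both sides, remembering that y depends on x. Each occurrence of y therefore brings in a y' = dy/dx via the chain rule.

With F(x, y) equal to the left-hand side minus the right, differentiate F term by term:
  d/dx[√(xy)] = √(xy)(x·y'/2 + y/2)/(xy)
  d/dx[-15] = 0
Adding these up, d/dx[F] = 0 becomes
  (√(xy)/(2x)) + (√(xy)/(2y))·y' = 0,
so isolating y',
  dy/dx = -(√(xy)/(2x))/(√(xy)/(2y)) = -y/x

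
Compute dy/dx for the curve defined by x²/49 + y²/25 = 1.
Apply d/dx to both sides, remembering that y depends on x. Each occurrence of y therefore brings in a y' = dy/dx via the chain rule.

With F(x, y) equal to the left-hand side minus the right, differentiate F term by term:
  d/dx[x^2/49] = 2x/49
  d/dx[y^2/25] = 2y·y'/25
  d/dx[-1] = 0
Adding these up, d/dx[F] = 0 becomes
  (2x/49) + (2y/25)·y' = 0,
so isolating y',
  dy/dx = -(2x/49)/(2y/25) = -25x/(49y)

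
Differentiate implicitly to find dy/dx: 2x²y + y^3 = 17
Differentiate the relation implicitly: treat y = y(x) and apply the chain rule, so every y-derivative picks up a y' = dy/dx factor.

With everything moved to the left-hand side, differentiate term by term:
  d/dx[2x^2y] = 2x^2·y' + 4xy
  d/dx[y^3] = 3y^2·y'
  d/dx[-17] = 0

Separating the contributions that come from x directly and those that come through y:
  without y':      4xy
  multiplying y':  2x^2 + 3y^2

so (4xy) + (2x^2 + 3y^2)·y' = 0, and therefore
  dy/dx = -(4xy)/(2x^2 + 3y^2) = -4xy/(2x^2 + 3y^2)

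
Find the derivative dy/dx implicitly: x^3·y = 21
Differentiate both sides with respect to x, treating y as y(x). By the chain rule, any term containing y contributes a factor of y' = dy/dx when we differentiate it.

Move every term to one side and write the relation as F(x, y) = 0. Term by term,
  d/dx[x^3y] = x^3·y' + 3x^2y
  d/dx[-21] = 0

The pieces without y' make up ∂F/∂x and the coefficient of y' is ∂F/∂y:
  ∂F/∂x = 3x^2y,
  ∂F/∂y = x^3.

Since d/dx[F] = ∂F/∂x + (∂F/∂y)·y' = 0, solve for y':
  (∂F/∂y)·y' = -∂F/∂x
  dy/dx = -(∂F/∂x)/(∂F/∂y) = -(3x^2y)/(x^3) = -3y/x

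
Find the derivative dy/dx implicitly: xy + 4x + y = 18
Differentiate the relation implicitly: treat y = y(x) and apply the chain rule, so every y-derivative picks up a y' = dy/dx factor.

With everything moved to the left-hand side, differentiate term by term:
  d/dx[xy] = x·y' + y
  d/dx[4x] = 4
  d/dx[y] = y'
  d/dx[-18] = 0

Separating the contributions that come from x directly and those that come through y:
  without y':      y + 4
  multiplying y':  x + 1

so (y + 4) + (x + 1)·y' = 0, and therefore
  dy/dx = -(y + 4)/(x + 1) = (-y - 4)/(x + 1)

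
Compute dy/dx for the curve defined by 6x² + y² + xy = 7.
Differentiate the relation implicitly: treat y = y(x) and apply the chain rule, so every y-derivative picks up a y' = dy/dx factor.

With everything moved to the left-hand side, differentiate term by term:
  d/dx[6x^2] = 12x
  d/dx[xy] = x·y' + y
  d/dx[y^2] = 2y·y'
  d/dx[-7] = 0

Separating the contributions that come from x directly and those that come through y:
  without y':      12x + y
  multiplying y':  x + 2y

so (12x + y) + (x + 2y)·y' = 0, and therefore
  dy/dx = -(12x + y)/(x + 2y) = (-12x - y)/(x + 2y)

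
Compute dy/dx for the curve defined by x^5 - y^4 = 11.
Differentiate both sides with respect to x, treating y as y(x). By the chain rule, any term containing y contributes a factor of y' = dy/dx when we differentiate it.

Move every term to one side and write the relation as F(x, y) = 0. Term by term,
  d/dx[x^5] = 5x^4
  d/dx[-y^4] = -4y^3·y'
  d/dx[-11] = 0

The pieces without y' make up ∂F/∂x and the coefficient of y' is ∂F/∂y:
  ∂F/∂x = 5x^4,
  ∂F/∂y = -4y^3.

Since d/dx[F] = ∂F/∂x + (∂F/∂y)·y' = 0, solve for y':
  (∂F/∂y)·y' = -∂F/∂x
  dy/dx = -(∂F/∂x)/(∂F/∂y) = -(5x^4)/(-4y^3) = 5x^4/(4y^3)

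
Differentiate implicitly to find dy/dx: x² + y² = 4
Apply d/dx to both sides, remembering that y depends on x. Each occurrence of y therefore brings in a y' = dy/dx via the chain rule.

With F(x, y) equal to the left-hand side minus the right, differentiate F term by term:
  d/dx[x^2] = 2x
  d/dx[y^2] = 2y·y'
  d/dx[-4] = 0
Adding these up, d/dx[F] = 0 becomes
  (2x) + (2y)·y' = 0,
so isolating y',
  dy/dx = -(2x)/(2y) = -x/y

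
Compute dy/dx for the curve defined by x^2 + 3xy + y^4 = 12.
Differentiate the relation implicitly: treat y = y(x) and apply the chain rule, so every y-derivative picks up a y' = dy/dx factor.

With everything moved to the left-hand side, differentiate term by term:
  d/dx[x^2] = 2x
  d/dx[3xy] = 3x·y' + 3y
  d/dx[y^4] = 4y^3·y'
  d/dx[-12] = 0

Separating the contributions that come from x directly and those that come through y:
  without y':      2x + 3y
  multiplying y':  3x + 4y^3

so (2x + 3y) + (3x + 4y^3)·y' = 0, and therefore
  dy/dx = -(2x + 3y)/(3x + 4y^3) = (-2x - 3y)/(3x + 4y^3)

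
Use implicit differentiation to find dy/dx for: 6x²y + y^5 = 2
Take d/dx of both sides. Since y is implicitly a function of x, the chain rule attaches a y' = dy/dx factor whenever we differentiate through y.

Set F(x, y) = (left side) − (right side), so the curve is F = 0. Differentiating each term of F:
  d/dx[6x^2y] = 6x^2·y' + 12xy
  d/dx[y^5] = 5y^4·y'
  d/dx[-2] = 0

Collecting, the y'-free part is the partial derivative in x and the y' coefficient is the partial derivative in y:
  ∂F/∂x = 12xy
  ∂F/∂y = 6x^2 + 5y^4

so d/dx[F(x, y(x))] = ∂F/∂x + (∂F/∂y)·y' = 0. Rearranging,
  dy/dx = -(∂F/∂x)/(∂F/∂y) = -(12xy)/(6x^2 + 5y^4) = -12xy/(6x^2 + 5y^4)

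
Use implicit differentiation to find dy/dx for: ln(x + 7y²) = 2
Take d/dx of both sides. Since y is implicitly a function of x, the chain rule attaches a y' = dy/dx factor whenever we differentiate through y.

Set F(x, y) = (left side) − (right side), so the curve is F = 0. Differentiating each term of F:
  d/dx[ln(x + 7y^2)] = (14y·y' + 1)/(x + 7y^2)
  d/dx[-2] = 0

Collecting, the y'-free part is the partial derivative in x and the y' coefficient is the partial derivative in y:
  ∂F/∂x = 1/(x + 7y^2)
  ∂F/∂y = 14y/(x + 7y^2)

so d/dx[F(x, y(x))] = ∂F/∂x + (∂F/∂y)·y' = 0. Rearranging,
  dy/dx = -(∂F/∂x)/(∂F/∂y) = -(1/(x + 7y^2))/(14y/(x + 7y^2)) = -1/(14y)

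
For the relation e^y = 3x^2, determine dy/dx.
Differentiate the relation implicitly: treat y = y(x) and apply the chain rule, so every y-derivative picks up a y' = dy/dx factor.

With everything moved to the left-hand side, differentiate term by term:
  d/dx[-3x^2] = -6x
  d/dx[e^(y)] = y'·e^(y)

Separating the contributions that come from x directly and those that come through y:
  without y':      -6x
  multiplying y':  e^(y)

so (-6x) + (e^(y))·y' = 0, and therefore
  dy/dx = -(-6x)/(e^(y)) = 6x·e^(-y)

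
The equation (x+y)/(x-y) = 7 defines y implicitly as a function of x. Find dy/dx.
Differentiate the relation implicitly: treat y = y(x) and apply the chain rule, so every y-derivative picks up a y' = dy/dx factor.

With everything moved to the left-hand side, differentiate term by term:
  d/dx[(x + y)/(x - y)] = (y' + 1)/(x - y) + (x + y)(y' - 1)/(x - y)^2
  d/dx[-7] = 0

Separating the contributions that come from x directly and those that come through y:
  without y':      1/(x - y) - (x + y)/(x - y)^2
  multiplying y':  1/(x - y) + (x + y)/(x - y)^2

so (1/(x - y) - (x + y)/(x - y)^2) + (1/(x - y) + (x + y)/(x - y)^2)·y' = 0, and therefore
  dy/dx = -(1/(x - y) - (x + y)/(x - y)^2)/(1/(x - y) + (x + y)/(x - y)^2)
        = -(-2y/(x - y)^2)/(2x/(x - y)^2) = y/x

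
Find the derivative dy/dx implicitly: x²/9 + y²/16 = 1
Apply d/dx to both sides, remembering that y depends on x. Each occurrence of y therefore brings in a y' = dy/dx via the chain rule.

With F(x, y) equal to the left-hand side minus the right, differentiate F term by term:
  d/dx[x^2/9] = 2x/9
  d/dx[y^2/16] = y·y'/8
  d/dx[-1] = 0
Adding these up, d/dx[F] = 0 becomes
  (2x/9) + (y/8)·y' = 0,
so isolating y',
  dy/dx = -(2x/9)/(y/8) = -16x/(9y)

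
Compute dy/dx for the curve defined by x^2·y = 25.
Differentiate both sides with respect to x, treating y as y(x). By the chain rule, any term containing y contributes a factor of y' = dy/dx when we differentiate it.

Move every term to one side and write the relation as F(x, y) = 0. Term by term,
  d/dx[x^2y] = x^2·y' + 2xy
  d/dx[-25] = 0

The pieces without y' make up ∂F/∂x and the coefficient of y' is ∂F/∂y:
  ∂F/∂x = 2xy,
  ∂F/∂y = x^2.

Since d/dx[F] = ∂F/∂x + (∂F/∂y)·y' = 0, solve for y':
  (∂F/∂y)·y' = -∂F/∂x
  dy/dx = -(∂F/∂x)/(∂F/∂y) = -(2xy)/(x^2) = -2y/x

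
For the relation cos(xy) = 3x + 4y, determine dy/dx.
Differentiate both sides with respect to x, treating y as y(x). By the chain rule, any term containing y contributes a factor of y' = dy/dx when we differentiate it.

Move every term to one side and write the relation as F(x, y) = 0. Term by term,
  d/dx[-3x] = -3
  d/dx[-4y] = -4·y'
  d/dx[cos(xy)] = -(x·y' + y)·sin(xy)

The pieces without y' make up ∂F/∂x and the coefficient of y' is ∂F/∂y:
  ∂F/∂x = -y·sin(xy) - 3,
  ∂F/∂y = -x·sin(xy) - 4.

Since d/dx[F] = ∂F/∂x + (∂F/∂y)·y' = 0, solve for y':
  (∂F/∂y)·y' = -∂F/∂x
  dy/dx = -(∂F/∂x)/(∂F/∂y) = -(-y·sin(xy) - 3)/(-x·sin(xy) - 4) = -(y·sin(xy) + 3)/(x·sin(xy) + 4)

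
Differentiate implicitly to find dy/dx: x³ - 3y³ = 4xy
Differentiate the relation implicitly: treat y = y(x) and apply the chain rule, so every y-derivative picks up a y' = dy/dx factor.

With everything moved to the left-hand side, differentiate term by term:
  d/dx[x^3] = 3x^2
  d/dx[-4xy] = -4x·y' - 4y
  d/dx[-3y^3] = -9y^2·y'

Separating the contributions that come from x directly and those that come through y:
  without y':      3x^2 - 4y
  multiplying y':  -4x - 9y^2

so (3x^2 - 4y) + (-4x - 9y^2)·y' = 0, and therefore
  dy/dx = -(3x^2 - 4y)/(-4x - 9y^2) = (3x^2 - 4y)/(4x + 9y^2)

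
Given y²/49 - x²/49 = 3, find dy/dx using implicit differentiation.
Differentiate the relation implicitly: treat y = y(x) and apply the chain rule, so every y-derivative picks up a y' = dy/dx factor.

With everything moved to the left-hand side, differentiate term by term:
  d/dx[-x^2/49] = -2x/49
  d/dx[y^2/49] = 2y·y'/49
  d/dx[-3] = 0

Separating the contributions that come from x directly and those that come through y:
  without y':      -2x/49
  multiplying y':  2y/49

so (-2x/49) + (2y/49)·y' = 0, and therefore
  dy/dx = -(-2x/49)/(2y/49) = x/y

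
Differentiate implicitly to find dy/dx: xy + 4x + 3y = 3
Differentiate the relation implicitly: treat y = y(x) and apply the chain rule, so every y-derivative picks up a y' = dy/dx factor.

With everything moved to the left-hand side, differentiate term by term:
  d/dx[xy] = x·y' + y
  d/dx[4x] = 4
  d/dx[3y] = 3·y'
  d/dx[-3] = 0

Separating the contributions that come from x directly and those that come through y:
  without y':      y + 4
  multiplying y':  x + 3

so (y + 4) + (x + 3)·y' = 0, and therefore
  dy/dx = -(y + 4)/(x + 3) = (-y - 4)/(x + 3)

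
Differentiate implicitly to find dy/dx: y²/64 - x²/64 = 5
Take d/dx of both sides. Since y is implicitly a function of x, the chain rule attaches a y' = dy/dx factor whenever we differentiate through y.

Set F(x, y) = (left side) − (right side), so the curve is F = 0. Differentiating each term of F:
  d/dx[-x^2/64] = -x/32
  d/dx[y^2/64] = y·y'/32
  d/dx[-5] = 0

Collecting, the y'-free part is the partial derivative in x and the y' coefficient is the partial derivative in y:
  ∂F/∂x = -x/32
  ∂F/∂y = y/32

so d/dx[F(x, y(x))] = ∂F/∂x + (∂F/∂y)·y' = 0. Rearranging,
  dy/dx = -(∂F/∂x)/(∂F/∂y) = -(-x/32)/(y/32) = x/y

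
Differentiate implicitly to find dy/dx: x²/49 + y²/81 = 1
Apply d/dx to both sides, remembering that y depends on x. Each occurrence of y therefore brings in a y' = dy/dx via the chain rule.

With F(x, y) equal to the left-hand side minus the right, differentiate F term by term:
  d/dx[x^2/49] = 2x/49
  d/dx[y^2/81] = 2y·y'/81
  d/dx[-1] = 0
Adding these up, d/dx[F] = 0 becomes
  (2x/49) + (2y/81)·y' = 0,
so isolating y',
  dy/dx = -(2x/49)/(2y/81) = -81x/(49y)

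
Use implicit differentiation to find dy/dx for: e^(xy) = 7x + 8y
Apply d/dx to both sides, remembering that y depends on x. Each occurrence of y therefore brings in a y' = dy/dx via the chain rule.

With F(x, y) equal to the left-hand side minus the right, differentiate F term by term:
  d/dx[-7x] = -7
  d/dx[-8y] = -8·y'
  d/dx[e^(xy)] = (x·y' + y)·e^(xy)
Adding these up, d/dx[F] = 0 becomes
  (y·e^(xy) - 7) + (x·e^(xy) - 8)·y' = 0,
so isolating y',
  dy/dx = -(y·e^(xy) - 7)/(x·e^(xy) - 8) = (-y·e^(xy) + 7)/(x·e^(xy) - 8)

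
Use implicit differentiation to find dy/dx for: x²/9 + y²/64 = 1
Apply d/dx to both sides, remembering that y depends on x. Each occurrence of y therefore brings in a y' = dy/dx via the chain rule.

With F(x, y) equal to the left-hand side minus the right, differentiate F term by term:
  d/dx[x^2/9] = 2x/9
  d/dx[y^2/64] = y·y'/32
  d/dx[-1] = 0
Adding these up, d/dx[F] = 0 becomes
  (2x/9) + (y/32)·y' = 0,
so isolating y',
  dy/dx = -(2x/9)/(y/32) = -64x/(9y)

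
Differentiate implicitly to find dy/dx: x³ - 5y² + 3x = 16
Take d/dx of both sides. Since y is implicitly a function of x, the chain rule attaches a y' = dy/dx factor whenever we differentiate through y.

Set F(x, y) = (left side) − (right side), so the curve is F = 0. Differentiating each term of F:
  d/dx[x^3] = 3x^2
  d/dx[3x] = 3
  d/dx[-5y^2] = -10y·y'
  d/dx[-16] = 0

Collecting, the y'-free part is the partial derivative in x and the y' coefficient is the partial derivative in y:
  ∂F/∂x = 3x^2 + 3
  ∂F/∂y = -10y

so d/dx[F(x, y(x))] = ∂F/∂x + (∂F/∂y)·y' = 0. Rearranging,
  dy/dx = -(∂F/∂x)/(∂F/∂y) = -(3x^2 + 3)/(-10y) = 3(x^2 + 1)/(10y)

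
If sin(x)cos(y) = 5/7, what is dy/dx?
Take d/dx of both sides. Since y is implicitly a function of x, the chain rule attaches a y' = dy/dx factor whenever we differentiate through y.

Set F(x, y) = (left side) − (right side), so the curve is F = 0. Differentiating each term of F:
  d/dx[sin(x)·cos(y)] = -y'·sin(x)·sin(y) + cos(x)·cos(y)
  d/dx[-5/7] = 0

Collecting, the y'-free part is the partial derivative in x and the y' coefficient is the partial derivative in y:
  ∂F/∂x = cos(x)·cos(y)
  ∂F/∂y = -sin(x)·sin(y)

so d/dx[F(x, y(x))] = ∂F/∂x + (∂F/∂y)·y' = 0. Rearranging,
  dy/dx = -(∂F/∂x)/(∂F/∂y) = -(cos(x)·cos(y))/(-sin(x)·sin(y)) = 1/(tan(x)·tan(y))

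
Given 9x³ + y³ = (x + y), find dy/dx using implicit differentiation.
Differentiate both sides with respect to x, treating y as y(x). By the chain rule, any term containing y contributes a factor of y' = dy/dx when we differentiate it.

Move every term to one side and write the relation as F(x, y) = 0. Term by term,
  d/dx[9x^3] = 27x^2
  d/dx[-x] = -1
  d/dx[y^3] = 3y^2·y'
  d/dx[-y] = -y'

The pieces without y' make up ∂F/∂x and the coefficient of y' is ∂F/∂y:
  ∂F/∂x = 27x^2 - 1,
  ∂F/∂y = 3y^2 - 1.

Since d/dx[F] = ∂F/∂x + (∂F/∂y)·y' = 0, solve for y':
  (∂F/∂y)·y' = -∂F/∂x
  dy/dx = -(∂F/∂x)/(∂F/∂y) = -(27x^2 - 1)/(3y^2 - 1) = (1 - 27x^2)/(3y^2 - 1)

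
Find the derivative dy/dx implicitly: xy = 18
Take d/dx of both sides. Since y is implicitly a function of x, the chain rule attaches a y' = dy/dx factor whenever we differentiate through y.

Set F(x, y) = (left side) − (right side), so the curve is F = 0. Differentiating each term of F:
  d/dx[xy] = x·y' + y
  d/dx[-18] = 0

Collecting, the y'-free part is the partial derivative in x and the y' coefficient is the partial derivative in y:
  ∂F/∂x = y
  ∂F/∂y = x

so d/dx[F(x, y(x))] = ∂F/∂x + (∂F/∂y)·y' = 0. Rearranging,
  dy/dx = -(∂F/∂x)/(∂F/∂y) = -(y)/(x) = -y/x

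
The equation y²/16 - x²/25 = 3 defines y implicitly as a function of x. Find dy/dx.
Differentiate the relation implicitly: treat y = y(x) and apply the chain rule, so every y-derivative picks up a y' = dy/dx factor.

With everything moved to the left-hand side, differentiate term by term:
  d/dx[-x^2/25] = -2x/25
  d/dx[y^2/16] = y·y'/8
  d/dx[-3] = 0

Separating the contributions that come from x directly and those that come through y:
  without y':      -2x/25
  multiplying y':  y/8

so (-2x/25) + (y/8)·y' = 0, and therefore
  dy/dx = -(-2x/25)/(y/8) = 16x/(25y)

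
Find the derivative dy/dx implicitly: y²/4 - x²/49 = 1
Take d/dx of both sides. Since y is implicitly a function of x, the chain rule attaches a y' = dy/dx factor whenever we differentiate through y.

Set F(x, y) = (left side) − (right side), so the curve is F = 0. Differentiating each term of F:
  d/dx[-x^2/49] = -2x/49
  d/dx[y^2/4] = y·y'/2
  d/dx[-1] = 0

Collecting, the y'-free part is the partial derivative in x and the y' coefficient is the partial derivative in y:
  ∂F/∂x = -2x/49
  ∂F/∂y = y/2

so d/dx[F(x, y(x))] = ∂F/∂x + (∂F/∂y)·y' = 0. Rearranging,
  dy/dx = -(∂F/∂x)/(∂F/∂y) = -(-2x/49)/(y/2) = 4x/(49y)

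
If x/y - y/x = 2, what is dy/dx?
Apply d/dx to both sides, remembering that y depends on x. Each occurrence of y therefore brings in a y' = dy/dx via the chain rule.

With F(x, y) equal to the left-hand side minus the right, differentiate F term by term:
  d/dx[x/y] = -x·y'/y^2 + 1/y
  d/dx[-y/x] = -y'/x + y/x^2
  d/dx[-2] = 0
Adding these up, d/dx[F] = 0 becomes
  (1/y + y/x^2) + (-x/y^2 - 1/x)·y' = 0,
so isolating y',
  dy/dx = -(1/y + y/x^2)/(-x/y^2 - 1/x)
        = -((x^2 + y^2)/(x^2y))/(-(x^2 + y^2)/(xy^2)) = y/x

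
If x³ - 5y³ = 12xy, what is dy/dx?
Apply d/dx to both sides, remembering that y depends on x. Each occurrence of y therefore brings in a y' = dy/dx via the chain rule.

With F(x, y) equal to the left-hand side minus the right, differentiate F term by term:
  d/dx[x^3] = 3x^2
  d/dx[-12xy] = -12x·y' - 12y
  d/dx[-5y^3] = -15y^2·y'
Adding these up, d/dx[F] = 0 becomes
  (3x^2 - 12y) + (-12x - 15y^2)·y' = 0,
so isolating y',
  dy/dx = -(3x^2 - 12y)/(-12x - 15y^2) = (x^2 - 4y)/(4x + 5y^2)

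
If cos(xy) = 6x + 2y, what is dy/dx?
Differentiate the relation implicitly: treat y = y(x) and apply the chain rule, so every y-derivative picks up a y' = dy/dx factor.

With everything moved to the left-hand side, differentiate term by term:
  d/dx[-6x] = -6
  d/dx[-2y] = -2·y'
  d/dx[cos(xy)] = -(x·y' + y)·sin(xy)

Separating the contributions that come from x directly and those that come through y:
  without y':      -y·sin(xy) - 6
  multiplying y':  -x·sin(xy) - 2

so (-y·sin(xy) - 6) + (-x·sin(xy) - 2)·y' = 0, and therefore
  dy/dx = -(-y·sin(xy) - 6)/(-x·sin(xy) - 2) = -(y·sin(xy) + 6)/(x·sin(xy) + 2)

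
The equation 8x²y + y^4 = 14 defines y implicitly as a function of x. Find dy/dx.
Apply d/dx to both sides, remembering that y depends on x. Each occurrence of y therefore brings in a y' = dy/dx via the chain rule.

With F(x, y) equal to the left-hand side minus the right, differentiate F term by term:
  d/dx[8x^2y] = 8x^2·y' + 16xy
  d/dx[y^4] = 4y^3·y'
  d/dx[-14] = 0
Adding these up, d/dx[F] = 0 becomes
  (16xy) + (8x^2 + 4y^3)·y' = 0,
so isolating y',
  dy/dx = -(16xy)/(8x^2 + 4y^3) = -4xy/(2x^2 + y^3)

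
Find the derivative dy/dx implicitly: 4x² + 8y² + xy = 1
Differentiate the relation implicitly: treat y = y(x) and apply the chain rule, so every y-derivative picks up a y' = dy/dx factor.

With everything moved to the left-hand side, differentiate term by term:
  d/dx[4x^2] = 8x
  d/dx[xy] = x·y' + y
  d/dx[8y^2] = 16y·y'
  d/dx[-1] = 0

Separating the contributions that come from x directly and those that come through y:
  without y':      8x + y
  multiplying y':  x + 16y

so (8x + y) + (x + 16y)·y' = 0, and therefore
  dy/dx = -(8x + y)/(x + 16y) = (-8x - y)/(x + 16y)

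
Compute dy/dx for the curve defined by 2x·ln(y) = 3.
Differentiate the relation implicitly: treat y = y(x) and apply the chain rule, so every y-derivative picks up a y' = dy/dx factor.

With everything moved to the left-hand side, differentiate term by term:
  d/dx[2x·ln(y)] = 2x·y'/y + 2ln(y)
  d/dx[-3] = 0

Separating the contributions that come from x directly and those that come through y:
  without y':      2ln(y)
  multiplying y':  2x/y

so (2ln(y)) + (2x/y)·y' = 0, and therefore
  dy/dx = -(2ln(y))/(2x/y) = -y·ln(y)/x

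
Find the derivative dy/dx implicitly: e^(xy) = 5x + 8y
Differentiate the relation implicitly: treat y = y(x) and apply the chain rule, so every y-derivative picks up a y' = dy/dx factor.

With everything moved to the left-hand side, differentiate term by term:
  d/dx[-5x] = -5
  d/dx[-8y] = -8·y'
  d/dx[e^(xy)] = (x·y' + y)·e^(xy)

Separating the contributions that come from x directly and those that come through y:
  without y':      y·e^(xy) - 5
  multiplying y':  x·e^(xy) - 8

so (y·e^(xy) - 5) + (x·e^(xy) - 8)·y' = 0, and therefore
  dy/dx = -(y·e^(xy) - 5)/(x·e^(xy) - 8) = (-y·e^(xy) + 5)/(x·e^(xy) - 8)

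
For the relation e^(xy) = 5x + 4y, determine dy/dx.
Differentiate the relation implicitly: treat y = y(x) and apply the chain rule, so every y-derivative picks up a y' = dy/dx factor.

With everything moved to the left-hand side, differentiate term by term:
  d/dx[-5x] = -5
  d/dx[-4y] = -4·y'
  d/dx[e^(xy)] = (x·y' + y)·e^(xy)

Separating the contributions that come from x directly and those that come through y:
  without y':      y·e^(xy) - 5
  multiplying y':  x·e^(xy) - 4

so (y·e^(xy) - 5) + (x·e^(xy) - 4)·y' = 0, and therefore
  dy/dx = -(y·e^(xy) - 5)/(x·e^(xy) - 4) = (-y·e^(xy) + 5)/(x·e^(xy) - 4)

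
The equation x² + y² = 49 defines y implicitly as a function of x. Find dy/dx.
Apply d/dx to both sides, remembering that y depends on x. Each occurrence of y therefore brings in a y' = dy/dx via the chain rule.

With F(x, y) equal to the left-hand side minus the right, differentiate F term by term:
  d/dx[x^2] = 2x
  d/dx[y^2] = 2y·y'
  d/dx[-49] = 0
Adding these up, d/dx[F] = 0 becomes
  (2x) + (2y)·y' = 0,
so isolating y',
  dy/dx = -(2x)/(2y) = -x/y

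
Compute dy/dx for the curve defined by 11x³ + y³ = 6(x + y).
Take d/dx of both sides. Since y is implicitly a function of x, the chain rule attaches a y' = dy/dx factor whenever we differentiate through y.

Set F(x, y) = (left side) − (right side), so the curve is F = 0. Differentiating each term of F:
  d/dx[11x^3] = 33x^2
  d/dx[-6x] = -6
  d/dx[y^3] = 3y^2·y'
  d/dx[-6y] = -6·y'

Collecting, the y'-free part is the partial derivative in x and the y' coefficient is the partial derivative in y:
  ∂F/∂x = 33x^2 - 6
  ∂F/∂y = 3y^2 - 6

so d/dx[F(x, y(x))] = ∂F/∂x + (∂F/∂y)·y' = 0. Rearranging,
  dy/dx = -(∂F/∂x)/(∂F/∂y) = -(33x^2 - 6)/(3y^2 - 6) = (2 - 11x^2)/(y^2 - 2)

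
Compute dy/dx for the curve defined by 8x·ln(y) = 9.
Differentiate the relation implicitly: treat y = y(x) and apply the chain rule, so every y-derivative picks up a y' = dy/dx factor.

With everything moved to the left-hand side, differentiate term by term:
  d/dx[8x·ln(y)] = 8x·y'/y + 8ln(y)
  d/dx[-9] = 0

Separating the contributions that come from x directly and those that come through y:
  without y':      8ln(y)
  multiplying y':  8x/y

so (8ln(y)) + (8x/y)·y' = 0, and therefore
  dy/dx = -(8ln(y))/(8x/y) = -y·ln(y)/x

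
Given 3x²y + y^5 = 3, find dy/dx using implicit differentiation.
Take d/dx of both sides. Since y is implicitly a function of x, the chain rule attaches a y' = dy/dx factor whenever we differentiate through y.

Set F(x, y) = (left side) − (right side), so the curve is F = 0. Differentiating each term of F:
  d/dx[3x^2y] = 3x^2·y' + 6xy
  d/dx[y^5] = 5y^4·y'
  d/dx[-3] = 0

Collecting, the y'-free part is the partial derivative in x and the y' coefficient is the partial derivative in y:
  ∂F/∂x = 6xy
  ∂F/∂y = 3x^2 + 5y^4

so d/dx[F(x, y(x))] = ∂F/∂x + (∂F/∂y)·y' = 0. Rearranging,
  dy/dx = -(∂F/∂x)/(∂F/∂y) = -(6xy)/(3x^2 + 5y^4) = -6xy/(3x^2 + 5y^4)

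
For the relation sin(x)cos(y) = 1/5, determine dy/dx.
Differentiate the relation implicitly: treat y = y(x) and apply the chain rule, so every y-derivative picks up a y' = dy/dx factor.

With everything moved to the left-hand side, differentiate term by term:
  d/dx[sin(x)·cos(y)] = -y'·sin(x)·sin(y) + cos(x)·cos(y)
  d/dx[-1/5] = 0

Separating the contributions that come from x directly and those that come through y:
  without y':      cos(x)·cos(y)
  multiplying y':  -sin(x)·sin(y)

so (cos(x)·cos(y)) + (-sin(x)·sin(y))·y' = 0, and therefore
  dy/dx = -(cos(x)·cos(y))/(-sin(x)·sin(y)) = 1/(tan(x)·tan(y))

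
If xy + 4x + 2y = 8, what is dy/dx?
Differentiate the relation implicitly: treat y = y(x) and apply the chain rule, so every y-derivative picks up a y' = dy/dx factor.

With everything moved to the left-hand side, differentiate term by term:
  d/dx[xy] = x·y' + y
  d/dx[4x] = 4
  d/dx[2y] = 2·y'
  d/dx[-8] = 0

Separating the contributions that come from x directly and those that come through y:
  without y':      y + 4
  multiplying y':  x + 2

so (y + 4) + (x + 2)·y' = 0, and therefore
  dy/dx = -(y + 4)/(x + 2) = (-y - 4)/(x + 2)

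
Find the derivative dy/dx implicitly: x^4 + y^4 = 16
Take d/dx of both sides. Since y is implicitly a function of x, the chain rule attaches a y' = dy/dx factor whenever we differentiate through y.

Set F(x, y) = (left side) − (right side), so the curve is F = 0. Differentiating each term of F:
  d/dx[x^4] = 4x^3
  d/dx[y^4] = 4y^3·y'
  d/dx[-16] = 0

Collecting, the y'-free part is the partial derivative in x and the y' coefficient is the partial derivative in y:
  ∂F/∂x = 4x^3
  ∂F/∂y = 4y^3

so d/dx[F(x, y(x))] = ∂F/∂x + (∂F/∂y)·y' = 0. Rearranging,
  dy/dx = -(∂F/∂x)/(∂F/∂y) = -(4x^3)/(4y^3) = -x^3/y^3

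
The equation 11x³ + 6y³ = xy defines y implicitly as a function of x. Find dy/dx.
Differentiate both sides with respect to x, treating y as y(x). By the chain rule, any term containing y contributes a factor of y' = dy/dx when we differentiate it.

Move every term to one side and write the relation as F(x, y) = 0. Term by term,
  d/dx[11x^3] = 33x^2
  d/dx[-xy] = -x·y' - y
  d/dx[6y^3] = 18y^2·y'

The pieces without y' make up ∂F/∂x and the coefficient of y' is ∂F/∂y:
  ∂F/∂x = 33x^2 - y,
  ∂F/∂y = -x + 18y^2.

Since d/dx[F] = ∂F/∂x + (∂F/∂y)·y' = 0, solve for y':
  (∂F/∂y)·y' = -∂F/∂x
  dy/dx = -(∂F/∂x)/(∂F/∂y) = -(33x^2 - y)/(-x + 18y^2) = (33x^2 - y)/(x - 18y^2)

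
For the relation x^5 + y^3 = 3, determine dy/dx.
Differentiate the relation implicitly: treat y = y(x) and apply the chain rule, so every y-derivative picks up a y' = dy/dx factor.

With everything moved to the left-hand side, differentiate term by term:
  d/dx[x^5] = 5x^4
  d/dx[y^3] = 3y^2·y'
  d/dx[-3] = 0

Separating the contributions that come from x directly and those that come through y:
  without y':      5x^4
  multiplying y':  3y^2

so (5x^4) + (3y^2)·y' = 0, and therefore
  dy/dx = -(5x^4)/(3y^2) = -5x^4/(3y^2)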